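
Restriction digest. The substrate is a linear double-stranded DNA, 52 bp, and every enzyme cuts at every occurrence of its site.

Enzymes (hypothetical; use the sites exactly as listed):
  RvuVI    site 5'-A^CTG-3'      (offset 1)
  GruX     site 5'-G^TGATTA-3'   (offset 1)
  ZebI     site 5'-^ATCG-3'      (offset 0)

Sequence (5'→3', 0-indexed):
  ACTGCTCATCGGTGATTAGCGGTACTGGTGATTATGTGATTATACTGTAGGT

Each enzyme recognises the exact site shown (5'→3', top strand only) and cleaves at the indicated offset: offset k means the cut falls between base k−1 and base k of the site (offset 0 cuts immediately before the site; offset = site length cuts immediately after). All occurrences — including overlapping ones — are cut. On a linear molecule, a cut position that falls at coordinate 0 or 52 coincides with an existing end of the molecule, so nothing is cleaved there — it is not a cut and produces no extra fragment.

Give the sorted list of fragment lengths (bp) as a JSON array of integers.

Site scan:
  RvuVI (ACTG, off=1): starts [0, 23, 43] → cuts [1, 24, 44]
  GruX (GTGATTA, off=1): starts [11, 27, 35] → cuts [12, 28, 36]
  ZebI (ATCG, off=0): starts [7] → cuts [7]

Pooled cuts: [1, 7, 12, 24, 28, 36, 44]

Fragment lengths:
  [0,1): 1 bp
  [1,7): 6 bp
  [7,12): 5 bp
  [12,24): 12 bp
  [24,28): 4 bp
  [28,36): 8 bp
  [36,44): 8 bp
  [44,52): 8 bp

[1,4,5,6,8,8,8,12]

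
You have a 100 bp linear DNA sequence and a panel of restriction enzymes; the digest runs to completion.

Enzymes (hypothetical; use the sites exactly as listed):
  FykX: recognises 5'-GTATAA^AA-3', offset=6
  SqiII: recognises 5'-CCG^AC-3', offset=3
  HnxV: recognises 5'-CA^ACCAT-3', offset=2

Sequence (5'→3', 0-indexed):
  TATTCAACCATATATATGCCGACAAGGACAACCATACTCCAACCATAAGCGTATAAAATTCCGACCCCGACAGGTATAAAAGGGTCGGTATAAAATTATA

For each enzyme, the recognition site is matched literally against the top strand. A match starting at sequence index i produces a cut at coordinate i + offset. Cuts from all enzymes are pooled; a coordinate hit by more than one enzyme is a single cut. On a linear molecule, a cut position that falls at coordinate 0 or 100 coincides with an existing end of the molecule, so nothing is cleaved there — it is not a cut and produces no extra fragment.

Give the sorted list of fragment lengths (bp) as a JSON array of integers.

[6,6,7,7,9,10,11,14,15,15]

Scan for sites:
  FykX (GTATAAAA, off=6): starts [50, 73, 87] → cuts [56, 79, 93]
  SqiII (CCGAC, off=3): starts [18, 60, 66] → cuts [21, 63, 69]
  HnxV (CAACCAT, off=2): starts [4, 28, 39] → cuts [6, 30, 41]

Pooled cuts: [6, 21, 30, 41, 56, 63, 69, 79, 93]

Fragments:
  [0,6): 6 bp
  [6,21): 15 bp
  [21,30): 9 bp
  [30,41): 11 bp
  [41,56): 15 bp
  [56,63): 7 bp
  [63,69): 6 bp
  [69,79): 10 bp
  [79,93): 14 bp
  [93,100): 7 bp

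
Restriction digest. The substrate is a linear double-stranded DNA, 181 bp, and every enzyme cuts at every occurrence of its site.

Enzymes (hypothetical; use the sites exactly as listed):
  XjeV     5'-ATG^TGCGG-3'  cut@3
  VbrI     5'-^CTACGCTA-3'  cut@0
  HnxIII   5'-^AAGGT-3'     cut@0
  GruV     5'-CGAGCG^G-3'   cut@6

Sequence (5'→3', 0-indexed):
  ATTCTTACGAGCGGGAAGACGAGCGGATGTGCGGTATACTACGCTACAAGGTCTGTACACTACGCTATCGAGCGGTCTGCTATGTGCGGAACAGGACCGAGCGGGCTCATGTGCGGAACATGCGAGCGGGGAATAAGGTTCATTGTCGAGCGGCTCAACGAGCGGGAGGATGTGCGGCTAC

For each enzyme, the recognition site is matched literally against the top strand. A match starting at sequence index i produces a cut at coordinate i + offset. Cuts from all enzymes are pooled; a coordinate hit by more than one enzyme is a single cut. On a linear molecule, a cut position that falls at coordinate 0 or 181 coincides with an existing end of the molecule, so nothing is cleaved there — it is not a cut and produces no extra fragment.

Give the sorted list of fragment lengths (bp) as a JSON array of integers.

[4,6,8,8,9,9,9,10,12,12,12,13,15,17,18,19]

Scan for sites:
  XjeV ATGTGCGG/3: at [26, 81, 108, 169] ⇒ [29, 84, 111, 172]
  VbrI CTACGCTA/0: at [38, 59] ⇒ [38, 59]
  HnxIII AAGGT/0: at [47, 134] ⇒ [47, 134]
  GruV CGAGCGG/6: at [7, 19, 68, 97, 122, 146, 158] ⇒ [13, 25, 74, 103, 128, 152, 164]

Pooled cuts: [13, 25, 29, 38, 47, 59, 74, 84, 103, 111, 128, 134, 152, 164, 172]

Fragment lengths:
  [0,13): 13 bp
  [13,25): 12 bp
  [25,29): 4 bp
  [29,38): 9 bp
  [38,47): 9 bp
  [47,59): 12 bp
  [59,74): 15 bp
  [74,84): 10 bp
  [84,103): 19 bp
  [103,111): 8 bp
  [111,128): 17 bp
  [128,134): 6 bp
  [134,152): 18 bp
  [152,164): 12 bp
  [164,172): 8 bp
  [172,181): 9 bp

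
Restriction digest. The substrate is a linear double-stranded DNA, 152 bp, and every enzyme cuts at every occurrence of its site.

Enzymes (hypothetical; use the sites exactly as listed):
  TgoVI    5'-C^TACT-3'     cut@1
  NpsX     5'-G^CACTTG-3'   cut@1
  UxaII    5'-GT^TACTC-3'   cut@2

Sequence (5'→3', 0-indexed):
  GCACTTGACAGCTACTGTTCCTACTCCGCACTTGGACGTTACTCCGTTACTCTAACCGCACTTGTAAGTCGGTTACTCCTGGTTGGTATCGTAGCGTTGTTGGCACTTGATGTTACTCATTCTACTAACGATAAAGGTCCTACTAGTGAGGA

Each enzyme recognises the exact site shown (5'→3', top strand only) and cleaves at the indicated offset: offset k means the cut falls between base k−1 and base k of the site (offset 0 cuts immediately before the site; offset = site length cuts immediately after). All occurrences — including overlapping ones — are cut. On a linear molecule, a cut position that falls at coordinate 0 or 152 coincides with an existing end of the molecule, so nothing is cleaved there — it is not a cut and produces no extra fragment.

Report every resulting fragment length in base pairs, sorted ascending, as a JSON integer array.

Site scan:
  TgoVI (CTACT, off=1): starts [11, 20, 121, 139] → cuts [12, 21, 122, 140]
  NpsX (GCACTTG, off=1): starts [0, 27, 57, 102] → cuts [1, 28, 58, 103]
  UxaII (GTTACTC, off=2): starts [37, 45, 71, 111] → cuts [39, 47, 73, 113]

All cut coordinates (distinct, sorted): [1, 12, 21, 28, 39, 47, 58, 73, 103, 113, 122, 140]

Fragment lengths:
  [0,1): 1 bp
  [1,12): 11 bp
  [12,21): 9 bp
  [21,28): 7 bp
  [28,39): 11 bp
  [39,47): 8 bp
  [47,58): 11 bp
  [58,73): 15 bp
  [73,103): 30 bp
  [103,113): 10 bp
  [113,122): 9 bp
  [122,140): 18 bp
  [140,152): 12 bp

[1,7,8,9,9,10,11,11,11,12,15,18,30]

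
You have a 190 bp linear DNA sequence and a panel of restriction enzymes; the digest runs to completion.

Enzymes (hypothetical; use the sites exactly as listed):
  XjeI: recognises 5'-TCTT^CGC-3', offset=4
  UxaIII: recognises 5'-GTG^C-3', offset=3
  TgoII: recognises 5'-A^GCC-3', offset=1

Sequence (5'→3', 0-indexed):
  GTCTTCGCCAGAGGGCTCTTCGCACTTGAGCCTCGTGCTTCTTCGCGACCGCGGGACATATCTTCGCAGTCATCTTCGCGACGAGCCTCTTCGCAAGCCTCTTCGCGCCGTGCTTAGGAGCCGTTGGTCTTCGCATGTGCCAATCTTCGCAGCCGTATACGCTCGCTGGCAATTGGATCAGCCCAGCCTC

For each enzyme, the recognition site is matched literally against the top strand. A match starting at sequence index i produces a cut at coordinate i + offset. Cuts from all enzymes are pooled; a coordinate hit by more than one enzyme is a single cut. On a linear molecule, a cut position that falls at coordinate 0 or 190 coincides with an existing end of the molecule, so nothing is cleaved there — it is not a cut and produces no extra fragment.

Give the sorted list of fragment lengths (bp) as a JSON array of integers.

[4,5,5,5,5,6,7,7,7,8,8,8,8,9,9,12,12,15,21,29]

Scan for sites:
  XjeI TCTTCGC/4: at [1, 16, 39, 60, 72, 87, 99, 127, 143] ⇒ [5, 20, 43, 64, 76, 91, 103, 131, 147]
  UxaIII GTGC/3: at [34, 109, 136] ⇒ [37, 112, 139]
  TgoII AGCC/1: at [28, 83, 95, 118, 150, 179, 184] ⇒ [29, 84, 96, 119, 151, 180, 185]

Pooled cuts: [5, 20, 29, 37, 43, 64, 76, 84, 91, 96, 103, 112, 119, 131, 139, 147, 151, 180, 185]

Fragment lengths:
  [0,5): 5 bp
  [5,20): 15 bp
  [20,29): 9 bp
  [29,37): 8 bp
  [37,43): 6 bp
  [43,64): 21 bp
  [64,76): 12 bp
  [76,84): 8 bp
  [84,91): 7 bp
  [91,96): 5 bp
  [96,103): 7 bp
  [103,112): 9 bp
  [112,119): 7 bp
  [119,131): 12 bp
  [131,139): 8 bp
  [139,147): 8 bp
  [147,151): 4 bp
  [151,180): 29 bp
  [180,185): 5 bp
  [185,190): 5 bp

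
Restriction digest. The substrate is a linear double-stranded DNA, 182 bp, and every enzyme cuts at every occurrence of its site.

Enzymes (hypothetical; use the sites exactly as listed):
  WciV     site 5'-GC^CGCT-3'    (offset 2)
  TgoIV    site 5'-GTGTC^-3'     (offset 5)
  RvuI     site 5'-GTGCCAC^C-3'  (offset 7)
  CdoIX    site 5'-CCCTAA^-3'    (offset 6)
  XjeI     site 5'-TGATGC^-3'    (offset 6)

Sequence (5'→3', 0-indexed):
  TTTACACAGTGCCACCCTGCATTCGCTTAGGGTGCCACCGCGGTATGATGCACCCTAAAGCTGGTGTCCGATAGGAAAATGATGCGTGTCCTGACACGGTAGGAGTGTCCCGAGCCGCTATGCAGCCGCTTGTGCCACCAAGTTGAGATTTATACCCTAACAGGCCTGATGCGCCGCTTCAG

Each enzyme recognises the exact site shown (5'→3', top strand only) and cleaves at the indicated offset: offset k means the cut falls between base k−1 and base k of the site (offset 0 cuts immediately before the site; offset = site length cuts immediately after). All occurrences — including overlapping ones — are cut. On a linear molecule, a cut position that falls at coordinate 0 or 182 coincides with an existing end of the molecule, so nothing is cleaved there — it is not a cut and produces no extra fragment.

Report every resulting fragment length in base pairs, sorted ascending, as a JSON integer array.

Per-enzyme occurrences:
  WciV (GCCGCT, off=2): starts [113, 124, 172] → cuts [115, 126, 174]
  TgoIV (GTGTC, off=5): starts [63, 85, 104] → cuts [68, 90, 109]
  RvuI (GTGCCACC, off=7): starts [8, 31, 131] → cuts [15, 38, 138]
  CdoIX (CCCTAA, off=6): starts [52, 154] → cuts [58, 160]
  XjeI (TGATGC, off=6): starts [45, 79, 166] → cuts [51, 85, 172]

All cut coordinates (distinct, sorted): [15, 38, 51, 58, 68, 85, 90, 109, 115, 126, 138, 160, 172, 174]

Fragments:
  [0,15): 15 bp
  [15,38): 23 bp
  [38,51): 13 bp
  [51,58): 7 bp
  [58,68): 10 bp
  [68,85): 17 bp
  [85,90): 5 bp
  [90,109): 19 bp
  [109,115): 6 bp
  [115,126): 11 bp
  [126,138): 12 bp
  [138,160): 22 bp
  [160,172): 12 bp
  [172,174): 2 bp
  [174,182): 8 bp

[2,5,6,7,8,10,11,12,12,13,15,17,19,22,23]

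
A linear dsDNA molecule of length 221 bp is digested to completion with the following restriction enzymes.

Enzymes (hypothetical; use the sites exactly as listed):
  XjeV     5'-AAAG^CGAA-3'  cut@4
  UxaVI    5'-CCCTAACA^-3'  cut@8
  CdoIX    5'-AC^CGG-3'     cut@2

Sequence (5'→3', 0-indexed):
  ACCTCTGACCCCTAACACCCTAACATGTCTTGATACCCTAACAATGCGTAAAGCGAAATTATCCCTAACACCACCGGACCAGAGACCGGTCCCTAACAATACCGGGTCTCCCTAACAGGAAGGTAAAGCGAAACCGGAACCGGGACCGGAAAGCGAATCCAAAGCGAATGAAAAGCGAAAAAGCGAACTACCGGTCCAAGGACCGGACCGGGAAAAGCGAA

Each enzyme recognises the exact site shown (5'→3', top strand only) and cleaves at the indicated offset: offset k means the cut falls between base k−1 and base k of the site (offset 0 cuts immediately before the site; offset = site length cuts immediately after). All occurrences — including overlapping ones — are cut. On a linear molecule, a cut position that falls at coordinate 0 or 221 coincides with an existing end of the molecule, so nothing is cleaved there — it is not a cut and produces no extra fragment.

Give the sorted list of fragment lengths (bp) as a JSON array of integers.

[4,4,4,5,6,6,6,7,8,8,8,9,10,11,11,11,12,12,12,15,17,17,18]

Site scan:
  XjeV (AAAGCGAA, off=4): starts [49, 124, 149, 160, 171, 179, 213] → cuts [53, 128, 153, 164, 175, 183, 217]
  UxaVI (CCCTAACA, off=8): starts [9, 17, 35, 62, 90, 109] → cuts [17, 25, 43, 70, 98, 117]
  CdoIX (ACCGG, off=2): starts [72, 84, 100, 132, 138, 144, 189, 201, 206] → cuts [74, 86, 102, 134, 140, 146, 191, 203, 208]

Pooled cuts: [17, 25, 43, 53, 70, 74, 86, 98, 102, 117, 128, 134, 140, 146, 153, 164, 175, 183, 191, 203, 208, 217]

Fragments:
  [0,17): 17 bp
  [17,25): 8 bp
  [25,43): 18 bp
  [43,53): 10 bp
  [53,70): 17 bp
  [70,74): 4 bp
  [74,86): 12 bp
  [86,98): 12 bp
  [98,102): 4 bp
  [102,117): 15 bp
  [117,128): 11 bp
  [128,134): 6 bp
  [134,140): 6 bp
  [140,146): 6 bp
  [146,153): 7 bp
  [153,164): 11 bp
  [164,175): 11 bp
  [175,183): 8 bp
  [183,191): 8 bp
  [191,203): 12 bp
  [203,208): 5 bp
  [208,217): 9 bp
  [217,221): 4 bp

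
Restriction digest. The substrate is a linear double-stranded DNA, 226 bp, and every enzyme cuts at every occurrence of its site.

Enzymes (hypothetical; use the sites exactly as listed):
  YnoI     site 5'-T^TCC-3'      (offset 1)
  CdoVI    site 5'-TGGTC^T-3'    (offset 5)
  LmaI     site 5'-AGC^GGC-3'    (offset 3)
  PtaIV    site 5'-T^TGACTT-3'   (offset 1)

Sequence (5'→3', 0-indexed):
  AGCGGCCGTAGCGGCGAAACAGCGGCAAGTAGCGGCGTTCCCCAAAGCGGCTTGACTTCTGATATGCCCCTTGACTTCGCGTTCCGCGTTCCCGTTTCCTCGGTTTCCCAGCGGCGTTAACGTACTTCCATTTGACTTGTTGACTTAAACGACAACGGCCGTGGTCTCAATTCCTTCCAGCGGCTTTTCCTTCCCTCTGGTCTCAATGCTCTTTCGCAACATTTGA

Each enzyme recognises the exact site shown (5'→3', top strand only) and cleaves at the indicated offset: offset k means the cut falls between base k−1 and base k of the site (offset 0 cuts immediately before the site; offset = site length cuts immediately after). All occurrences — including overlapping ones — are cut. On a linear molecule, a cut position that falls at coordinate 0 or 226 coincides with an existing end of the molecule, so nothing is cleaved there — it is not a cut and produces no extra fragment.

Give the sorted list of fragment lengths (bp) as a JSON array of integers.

Scan for sites:
  YnoI TTCC/1: at [37, 81, 88, 95, 104, 125, 170, 174, 186, 190] ⇒ [38, 82, 89, 96, 105, 126, 171, 175, 187, 191]
  CdoVI TGGTCT/5: at [161, 197] ⇒ [166, 202]
  LmaI AGCGGC/3: at [0, 9, 20, 30, 45, 109, 178] ⇒ [3, 12, 23, 33, 48, 112, 181]
  PtaIV TTGACTT/1: at [51, 70, 131, 139] ⇒ [52, 71, 132, 140]

Pooled cuts: [3, 12, 23, 33, 38, 48, 52, 71, 82, 89, 96, 105, 112, 126, 132, 140, 166, 171, 175, 181, 187, 191, 202]

Fragments:
  [0,3): 3 bp
  [3,12): 9 bp
  [12,23): 11 bp
  [23,33): 10 bp
  [33,38): 5 bp
  [38,48): 10 bp
  [48,52): 4 bp
  [52,71): 19 bp
  [71,82): 11 bp
  [82,89): 7 bp
  [89,96): 7 bp
  [96,105): 9 bp
  [105,112): 7 bp
  [112,126): 14 bp
  [126,132): 6 bp
  [132,140): 8 bp
  [140,166): 26 bp
  [166,171): 5 bp
  [171,175): 4 bp
  [175,181): 6 bp
  [181,187): 6 bp
  [187,191): 4 bp
  [191,202): 11 bp
  [202,226): 24 bp

[3,4,4,4,5,5,6,6,6,7,7,7,8,9,9,10,10,11,11,11,14,19,24,26]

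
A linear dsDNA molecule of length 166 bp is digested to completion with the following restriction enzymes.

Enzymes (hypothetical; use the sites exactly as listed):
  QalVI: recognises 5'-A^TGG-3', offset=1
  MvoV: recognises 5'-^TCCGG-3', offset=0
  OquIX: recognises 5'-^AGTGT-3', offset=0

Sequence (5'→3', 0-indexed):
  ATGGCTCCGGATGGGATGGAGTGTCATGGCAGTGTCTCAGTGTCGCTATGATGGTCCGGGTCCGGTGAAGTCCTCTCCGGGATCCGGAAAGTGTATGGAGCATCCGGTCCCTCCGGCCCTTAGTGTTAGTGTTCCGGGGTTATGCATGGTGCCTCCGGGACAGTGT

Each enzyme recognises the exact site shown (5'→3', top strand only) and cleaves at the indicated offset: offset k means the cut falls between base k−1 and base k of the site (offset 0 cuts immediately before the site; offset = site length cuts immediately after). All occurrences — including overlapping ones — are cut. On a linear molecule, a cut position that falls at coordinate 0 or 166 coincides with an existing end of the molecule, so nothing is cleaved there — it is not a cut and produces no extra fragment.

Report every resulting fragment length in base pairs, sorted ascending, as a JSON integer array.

Site scan:
  QalVI ATGG/1: at [0, 10, 15, 25, 50, 94, 145] ⇒ [1, 11, 16, 26, 51, 95, 146]
  MvoV TCCGG/0: at [5, 54, 60, 75, 82, 102, 111, 132, 153] ⇒ [5, 54, 60, 75, 82, 102, 111, 132, 153]
  OquIX AGTGT/0: at [19, 30, 38, 89, 121, 127, 161] ⇒ [19, 30, 38, 89, 121, 127, 161]

Pooled cuts: [1, 5, 11, 16, 19, 26, 30, 38, 51, 54, 60, 75, 82, 89, 95, 102, 111, 121, 127, 132, 146, 153, 161]

Fragment lengths:
  [0,1): 1 bp
  [1,5): 4 bp
  [5,11): 6 bp
  [11,16): 5 bp
  [16,19): 3 bp
  [19,26): 7 bp
  [26,30): 4 bp
  [30,38): 8 bp
  [38,51): 13 bp
  [51,54): 3 bp
  [54,60): 6 bp
  [60,75): 15 bp
  [75,82): 7 bp
  [82,89): 7 bp
  [89,95): 6 bp
  [95,102): 7 bp
  [102,111): 9 bp
  [111,121): 10 bp
  [121,127): 6 bp
  [127,132): 5 bp
  [132,146): 14 bp
  [146,153): 7 bp
  [153,161): 8 bp
  [161,166): 5 bp

[1,3,3,4,4,5,5,5,6,6,6,6,7,7,7,7,7,8,8,9,10,13,14,15]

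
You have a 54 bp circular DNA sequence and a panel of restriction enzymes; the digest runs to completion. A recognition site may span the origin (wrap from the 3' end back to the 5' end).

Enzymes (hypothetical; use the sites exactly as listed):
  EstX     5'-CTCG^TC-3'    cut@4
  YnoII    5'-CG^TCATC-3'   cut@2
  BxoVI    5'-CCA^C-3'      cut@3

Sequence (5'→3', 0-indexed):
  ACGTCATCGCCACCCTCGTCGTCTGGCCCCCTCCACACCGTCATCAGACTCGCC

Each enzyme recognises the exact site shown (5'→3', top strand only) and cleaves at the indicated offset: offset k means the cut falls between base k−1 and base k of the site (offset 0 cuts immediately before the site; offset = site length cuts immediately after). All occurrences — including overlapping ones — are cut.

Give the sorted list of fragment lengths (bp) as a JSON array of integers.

Scan for sites:
  EstX (CTCGTC, off=4): starts [14] → cuts [18]
  YnoII (CGTCATC, off=2): starts [1, 38] → cuts [3, 40]
  BxoVI (CCAC, off=3): starts [9, 32, 52] → cuts [1, 12, 35]

Pooled cuts: [1, 3, 12, 18, 35, 40]

Fragment lengths:
  1→3: 2 bp
  3→12: 9 bp
  12→18: 6 bp
  18→35: 17 bp
  35→40: 5 bp
  40→1 (wrap): 54-40+1 = 15 bp

[2,5,6,9,15,17]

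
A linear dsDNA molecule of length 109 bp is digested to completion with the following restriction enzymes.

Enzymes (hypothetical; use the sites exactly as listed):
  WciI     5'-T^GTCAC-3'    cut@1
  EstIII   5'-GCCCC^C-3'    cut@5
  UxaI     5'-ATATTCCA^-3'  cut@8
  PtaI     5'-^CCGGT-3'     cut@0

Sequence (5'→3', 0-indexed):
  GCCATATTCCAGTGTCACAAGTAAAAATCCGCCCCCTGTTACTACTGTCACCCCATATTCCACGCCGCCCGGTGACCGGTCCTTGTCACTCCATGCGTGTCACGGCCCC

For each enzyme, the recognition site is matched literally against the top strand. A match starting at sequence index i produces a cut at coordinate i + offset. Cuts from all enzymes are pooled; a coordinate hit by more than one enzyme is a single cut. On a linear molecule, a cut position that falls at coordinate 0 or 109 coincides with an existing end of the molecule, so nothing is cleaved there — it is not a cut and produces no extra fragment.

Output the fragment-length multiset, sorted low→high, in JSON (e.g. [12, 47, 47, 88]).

[2,6,7,9,11,11,11,14,16,22]

Site scan:
  WciI TGTCAC/1: at [12, 45, 83, 97] ⇒ [13, 46, 84, 98]
  EstIII GCCCCC/5: at [30] ⇒ [35]
  UxaI ATATTCCA/8: at [3, 54] ⇒ [11, 62]
  PtaI CCGGT/0: at [68, 75] ⇒ [68, 75]

All cut coordinates (distinct, sorted): [11, 13, 35, 46, 62, 68, 75, 84, 98]

Fragment lengths:
  [0,11): 11 bp
  [11,13): 2 bp
  [13,35): 22 bp
  [35,46): 11 bp
  [46,62): 16 bp
  [62,68): 6 bp
  [68,75): 7 bp
  [75,84): 9 bp
  [84,98): 14 bp
  [98,109): 11 bp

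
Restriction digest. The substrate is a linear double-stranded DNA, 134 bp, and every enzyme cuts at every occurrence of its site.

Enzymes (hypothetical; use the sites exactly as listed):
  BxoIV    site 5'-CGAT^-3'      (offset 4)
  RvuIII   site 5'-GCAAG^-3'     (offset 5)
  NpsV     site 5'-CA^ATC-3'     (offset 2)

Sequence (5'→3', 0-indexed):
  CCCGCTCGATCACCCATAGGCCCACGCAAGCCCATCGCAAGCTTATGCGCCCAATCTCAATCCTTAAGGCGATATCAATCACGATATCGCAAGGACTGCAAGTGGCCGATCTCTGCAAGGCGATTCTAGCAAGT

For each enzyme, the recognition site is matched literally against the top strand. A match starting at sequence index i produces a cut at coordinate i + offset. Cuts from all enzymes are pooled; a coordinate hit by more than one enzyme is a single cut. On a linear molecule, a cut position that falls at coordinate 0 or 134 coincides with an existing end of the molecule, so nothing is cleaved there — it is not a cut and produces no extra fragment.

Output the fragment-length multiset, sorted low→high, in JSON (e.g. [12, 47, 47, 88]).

[1,4,5,6,8,8,8,9,9,9,10,11,12,14,20]

Per-enzyme occurrences:
  BxoIV (CGAT, off=4): starts [6, 69, 81, 106, 120] → cuts [10, 73, 85, 110, 124]
  RvuIII (GCAAG, off=5): starts [25, 36, 88, 97, 114, 128] → cuts [30, 41, 93, 102, 119, 133]
  NpsV (CAATC, off=2): starts [51, 57, 75] → cuts [53, 59, 77]

Pooled cuts: [10, 30, 41, 53, 59, 73, 77, 85, 93, 102, 110, 119, 124, 133]

Fragment lengths:
  [0,10): 10 bp
  [10,30): 20 bp
  [30,41): 11 bp
  [41,53): 12 bp
  [53,59): 6 bp
  [59,73): 14 bp
  [73,77): 4 bp
  [77,85): 8 bp
  [85,93): 8 bp
  [93,102): 9 bp
  [102,110): 8 bp
  [110,119): 9 bp
  [119,124): 5 bp
  [124,133): 9 bp
  [133,134): 1 bp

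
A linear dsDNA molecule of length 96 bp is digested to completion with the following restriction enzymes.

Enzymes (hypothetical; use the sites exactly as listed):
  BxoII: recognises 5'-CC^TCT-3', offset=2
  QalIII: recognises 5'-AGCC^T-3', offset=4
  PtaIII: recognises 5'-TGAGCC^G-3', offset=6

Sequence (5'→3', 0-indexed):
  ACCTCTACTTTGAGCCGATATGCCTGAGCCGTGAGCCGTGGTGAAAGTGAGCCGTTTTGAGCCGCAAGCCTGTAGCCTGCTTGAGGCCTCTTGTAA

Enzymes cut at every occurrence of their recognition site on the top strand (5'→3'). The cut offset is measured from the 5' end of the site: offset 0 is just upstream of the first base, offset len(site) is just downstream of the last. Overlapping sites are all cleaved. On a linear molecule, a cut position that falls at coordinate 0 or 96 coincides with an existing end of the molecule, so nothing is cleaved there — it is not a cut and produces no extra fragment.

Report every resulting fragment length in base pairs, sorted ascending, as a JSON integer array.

Per-enzyme occurrences:
  BxoII (CCTCT, off=2): starts [1, 86] → cuts [3, 88]
  QalIII (AGCCT, off=4): starts [66, 73] → cuts [70, 77]
  PtaIII (TGAGCCG, off=6): starts [10, 24, 31, 47, 57] → cuts [16, 30, 37, 53, 63]

Pooled cuts: [3, 16, 30, 37, 53, 63, 70, 77, 88]

Fragment lengths:
  [0,3): 3 bp
  [3,16): 13 bp
  [16,30): 14 bp
  [30,37): 7 bp
  [37,53): 16 bp
  [53,63): 10 bp
  [63,70): 7 bp
  [70,77): 7 bp
  [77,88): 11 bp
  [88,96): 8 bp

[3,7,7,7,8,10,11,13,14,16]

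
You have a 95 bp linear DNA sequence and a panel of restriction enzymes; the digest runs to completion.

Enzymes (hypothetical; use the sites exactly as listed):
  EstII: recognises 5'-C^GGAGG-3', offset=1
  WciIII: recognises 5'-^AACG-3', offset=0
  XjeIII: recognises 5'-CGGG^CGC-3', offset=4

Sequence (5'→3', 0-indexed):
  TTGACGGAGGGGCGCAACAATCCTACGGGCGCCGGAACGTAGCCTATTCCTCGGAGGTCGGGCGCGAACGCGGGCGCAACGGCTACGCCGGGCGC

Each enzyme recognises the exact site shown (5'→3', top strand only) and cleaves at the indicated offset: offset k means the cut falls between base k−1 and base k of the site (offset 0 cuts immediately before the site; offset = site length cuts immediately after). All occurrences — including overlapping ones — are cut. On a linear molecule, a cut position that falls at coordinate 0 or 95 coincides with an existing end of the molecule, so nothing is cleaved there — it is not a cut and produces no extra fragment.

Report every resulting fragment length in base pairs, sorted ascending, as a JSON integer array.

[3,3,4,5,6,8,10,15,17,24]

Per-enzyme occurrences:
  EstII CGGAGG/1: at [4, 51] ⇒ [5, 52]
  WciIII AACG/0: at [35, 66, 77] ⇒ [35, 66, 77]
  XjeIII CGGGCGC/4: at [25, 58, 70, 88] ⇒ [29, 62, 74, 92]

Pooled cuts: [5, 29, 35, 52, 62, 66, 74, 77, 92]

Fragment lengths:
  [0,5): 5 bp
  [5,29): 24 bp
  [29,35): 6 bp
  [35,52): 17 bp
  [52,62): 10 bp
  [62,66): 4 bp
  [66,74): 8 bp
  [74,77): 3 bp
  [77,92): 15 bp
  [92,95): 3 bp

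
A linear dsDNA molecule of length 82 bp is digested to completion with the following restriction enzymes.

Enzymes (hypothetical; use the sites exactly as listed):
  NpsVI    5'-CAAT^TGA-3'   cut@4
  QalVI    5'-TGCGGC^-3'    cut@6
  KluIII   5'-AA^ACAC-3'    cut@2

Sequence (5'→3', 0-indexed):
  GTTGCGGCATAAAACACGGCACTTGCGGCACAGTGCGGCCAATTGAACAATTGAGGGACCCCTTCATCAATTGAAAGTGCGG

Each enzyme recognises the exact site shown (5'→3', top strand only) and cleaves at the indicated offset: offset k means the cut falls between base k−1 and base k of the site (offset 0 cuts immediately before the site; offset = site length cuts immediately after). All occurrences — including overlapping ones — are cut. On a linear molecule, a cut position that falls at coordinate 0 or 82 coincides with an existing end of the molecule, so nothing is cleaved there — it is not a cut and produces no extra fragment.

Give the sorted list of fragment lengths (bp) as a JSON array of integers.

[4,5,8,8,10,11,16,20]

Per-enzyme occurrences:
  NpsVI CAATTGA/4: at [39, 47, 67] ⇒ [43, 51, 71]
  QalVI TGCGGC/6: at [2, 23, 33] ⇒ [8, 29, 39]
  KluIII AAACAC/2: at [11] ⇒ [13]

All cut coordinates (distinct, sorted): [8, 13, 29, 39, 43, 51, 71]

Fragment lengths:
  [0,8): 8 bp
  [8,13): 5 bp
  [13,29): 16 bp
  [29,39): 10 bp
  [39,43): 4 bp
  [43,51): 8 bp
  [51,71): 20 bp
  [71,82): 11 bp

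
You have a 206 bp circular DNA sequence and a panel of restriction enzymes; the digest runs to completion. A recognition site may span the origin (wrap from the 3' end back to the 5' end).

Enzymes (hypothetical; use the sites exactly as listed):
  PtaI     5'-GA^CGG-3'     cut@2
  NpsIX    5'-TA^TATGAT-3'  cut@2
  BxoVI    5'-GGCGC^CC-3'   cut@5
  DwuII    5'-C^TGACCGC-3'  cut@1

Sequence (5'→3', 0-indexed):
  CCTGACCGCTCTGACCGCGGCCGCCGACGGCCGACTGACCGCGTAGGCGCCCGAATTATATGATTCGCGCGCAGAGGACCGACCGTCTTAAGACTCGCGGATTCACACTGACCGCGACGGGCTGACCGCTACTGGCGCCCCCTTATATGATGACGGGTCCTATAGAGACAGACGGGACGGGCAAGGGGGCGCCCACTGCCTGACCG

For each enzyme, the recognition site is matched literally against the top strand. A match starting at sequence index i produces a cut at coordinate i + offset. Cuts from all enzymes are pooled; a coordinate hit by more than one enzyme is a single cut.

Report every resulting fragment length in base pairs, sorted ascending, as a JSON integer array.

[5,5,7,8,8,8,8,8,9,9,15,15,16,16,19,50]

Per-enzyme occurrences:
  PtaI (GACGG, off=2): starts [25, 115, 151, 170, 175] → cuts [27, 117, 153, 172, 177]
  NpsIX (TATATGAT, off=2): starts [56, 143] → cuts [58, 145]
  BxoVI (GGCGCCC, off=5): starts [45, 133, 187] → cuts [50, 138, 192]
  DwuII (CTGACCGC, off=1): starts [1, 10, 34, 107, 121, 199] → cuts [2, 11, 35, 108, 122, 200]

All cut coordinates (distinct, sorted): [2, 11, 27, 35, 50, 58, 108, 117, 122, 138, 145, 153, 172, 177, 192, 200]

Fragments:
  2→11: 9 bp
  11→27: 16 bp
  27→35: 8 bp
  35→50: 15 bp
  50→58: 8 bp
  58→108: 50 bp
  108→117: 9 bp
  117→122: 5 bp
  122→138: 16 bp
  138→145: 7 bp
  145→153: 8 bp
  153→172: 19 bp
  172→177: 5 bp
  177→192: 15 bp
  192→200: 8 bp
  200→2 (wrap): 206-200+2 = 8 bp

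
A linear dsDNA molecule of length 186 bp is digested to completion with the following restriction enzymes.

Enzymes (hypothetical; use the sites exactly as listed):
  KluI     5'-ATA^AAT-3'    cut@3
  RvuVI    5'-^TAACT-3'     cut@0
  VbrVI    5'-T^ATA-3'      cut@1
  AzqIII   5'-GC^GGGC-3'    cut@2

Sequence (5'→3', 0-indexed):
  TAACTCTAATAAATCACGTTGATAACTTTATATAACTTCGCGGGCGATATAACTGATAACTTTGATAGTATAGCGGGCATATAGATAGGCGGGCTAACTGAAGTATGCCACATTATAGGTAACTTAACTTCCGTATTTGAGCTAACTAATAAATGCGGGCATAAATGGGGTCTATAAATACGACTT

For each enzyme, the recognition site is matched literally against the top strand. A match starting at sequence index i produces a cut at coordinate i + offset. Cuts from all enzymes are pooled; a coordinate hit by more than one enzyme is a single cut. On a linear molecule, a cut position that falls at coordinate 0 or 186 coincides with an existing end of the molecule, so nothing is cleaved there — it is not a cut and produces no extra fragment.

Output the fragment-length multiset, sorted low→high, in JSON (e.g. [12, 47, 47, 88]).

[1,1,2,3,4,5,5,5,5,6,7,7,7,7,9,9,10,10,10,11,11,13,18,20]

Site scan:
  KluI (ATAAAT, off=3): starts [8, 148, 160, 173] → cuts [11, 151, 163, 176]
  RvuVI (TAACT, off=0): starts [0, 22, 32, 49, 56, 94, 119, 124, 142] → cuts [22, 32, 49, 56, 94, 119, 124, 142] (position 0 is a terminus of the linear molecule — no cut)
  VbrVI (TATA, off=1): starts [28, 30, 47, 68, 79, 113, 172] → cuts [29, 31, 48, 69, 80, 114, 173]
  AzqIII (GCGGGC, off=2): starts [39, 72, 88, 154] → cuts [41, 74, 90, 156]

Pooled cuts: [11, 22, 29, 31, 32, 41, 48, 49, 56, 69, 74, 80, 90, 94, 114, 119, 124, 142, 151, 156, 163, 173, 176]

Fragments:
  [0,11): 11 bp
  [11,22): 11 bp
  [22,29): 7 bp
  [29,31): 2 bp
  [31,32): 1 bp
  [32,41): 9 bp
  [41,48): 7 bp
  [48,49): 1 bp
  [49,56): 7 bp
  [56,69): 13 bp
  [69,74): 5 bp
  [74,80): 6 bp
  [80,90): 10 bp
  [90,94): 4 bp
  [94,114): 20 bp
  [114,119): 5 bp
  [119,124): 5 bp
  [124,142): 18 bp
  [142,151): 9 bp
  [151,156): 5 bp
  [156,163): 7 bp
  [163,173): 10 bp
  [173,176): 3 bp
  [176,186): 10 bp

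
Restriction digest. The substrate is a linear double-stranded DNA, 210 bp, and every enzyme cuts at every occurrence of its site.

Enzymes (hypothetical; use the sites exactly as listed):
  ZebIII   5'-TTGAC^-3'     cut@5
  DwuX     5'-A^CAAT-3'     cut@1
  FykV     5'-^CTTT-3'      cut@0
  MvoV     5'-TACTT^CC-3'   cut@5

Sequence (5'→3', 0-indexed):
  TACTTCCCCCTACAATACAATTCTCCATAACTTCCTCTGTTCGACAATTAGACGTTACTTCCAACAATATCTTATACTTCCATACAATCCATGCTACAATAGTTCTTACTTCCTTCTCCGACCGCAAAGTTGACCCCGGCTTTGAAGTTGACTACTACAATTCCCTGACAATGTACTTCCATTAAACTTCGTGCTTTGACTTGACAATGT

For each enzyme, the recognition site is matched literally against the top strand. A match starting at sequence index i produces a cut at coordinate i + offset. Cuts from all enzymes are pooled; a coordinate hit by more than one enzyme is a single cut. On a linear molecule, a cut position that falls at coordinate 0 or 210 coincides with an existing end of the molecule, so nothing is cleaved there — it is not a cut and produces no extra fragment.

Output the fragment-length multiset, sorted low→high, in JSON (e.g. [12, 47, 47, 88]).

[1,4,4,5,5,5,5,5,5,7,7,10,11,12,13,15,15,15,16,23,27]

Scan for sites:
  ZebIII TTGAC/5: at [129, 147, 195, 200] ⇒ [134, 152, 200, 205]
  DwuX ACAAT/1: at [11, 16, 43, 63, 83, 95, 156, 167, 203] ⇒ [12, 17, 44, 64, 84, 96, 157, 168, 204]
  FykV CTTT/0: at [139, 193] ⇒ [139, 193]
  MvoV TACTTCC/5: at [0, 55, 74, 106, 173] ⇒ [5, 60, 79, 111, 178]

Pooled cuts: [5, 12, 17, 44, 60, 64, 79, 84, 96, 111, 134, 139, 152, 157, 168, 178, 193, 200, 204, 205]

Fragment lengths:
  [0,5): 5 bp
  [5,12): 7 bp
  [12,17): 5 bp
  [17,44): 27 bp
  [44,60): 16 bp
  [60,64): 4 bp
  [64,79): 15 bp
  [79,84): 5 bp
  [84,96): 12 bp
  [96,111): 15 bp
  [111,134): 23 bp
  [134,139): 5 bp
  [139,152): 13 bp
  [152,157): 5 bp
  [157,168): 11 bp
  [168,178): 10 bp
  [178,193): 15 bp
  [193,200): 7 bp
  [200,204): 4 bp
  [204,205): 1 bp
  [205,210): 5 bp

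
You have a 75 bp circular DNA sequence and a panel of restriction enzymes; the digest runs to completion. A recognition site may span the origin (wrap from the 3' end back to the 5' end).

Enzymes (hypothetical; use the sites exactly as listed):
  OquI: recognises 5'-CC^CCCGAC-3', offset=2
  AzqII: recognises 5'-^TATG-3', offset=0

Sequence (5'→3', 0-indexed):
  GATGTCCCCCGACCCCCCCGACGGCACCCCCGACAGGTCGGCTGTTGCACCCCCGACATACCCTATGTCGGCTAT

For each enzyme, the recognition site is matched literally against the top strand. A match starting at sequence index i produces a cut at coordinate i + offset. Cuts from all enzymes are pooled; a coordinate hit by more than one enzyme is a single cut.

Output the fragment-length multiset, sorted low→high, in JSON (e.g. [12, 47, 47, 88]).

Per-enzyme occurrences:
  OquI CCCCCGAC/2: at [5, 14, 26, 49] ⇒ [7, 16, 28, 51]
  AzqII TATG/0: at [63, 72] ⇒ [63, 72]

Pooled cuts: [7, 16, 28, 51, 63, 72]

Fragments:
  7→16: 9 bp
  16→28: 12 bp
  28→51: 23 bp
  51→63: 12 bp
  63→72: 9 bp
  72→7 (wrap): 75-72+7 = 10 bp

[9,9,10,12,12,23]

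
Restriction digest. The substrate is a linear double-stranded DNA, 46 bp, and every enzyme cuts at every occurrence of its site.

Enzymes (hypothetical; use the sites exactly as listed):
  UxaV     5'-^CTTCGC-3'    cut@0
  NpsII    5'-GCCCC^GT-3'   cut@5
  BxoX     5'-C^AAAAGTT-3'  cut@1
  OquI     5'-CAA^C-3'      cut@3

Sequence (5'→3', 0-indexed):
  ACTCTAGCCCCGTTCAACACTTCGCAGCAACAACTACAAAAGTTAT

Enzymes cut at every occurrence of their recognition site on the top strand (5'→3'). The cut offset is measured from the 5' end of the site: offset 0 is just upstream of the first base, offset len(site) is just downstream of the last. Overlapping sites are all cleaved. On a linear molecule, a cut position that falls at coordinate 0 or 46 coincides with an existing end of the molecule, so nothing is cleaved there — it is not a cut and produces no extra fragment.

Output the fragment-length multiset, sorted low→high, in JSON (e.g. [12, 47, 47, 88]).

Site scan:
  UxaV CTTCGC/0: at [19] ⇒ [19]
  NpsII GCCCCGT/5: at [6] ⇒ [11]
  BxoX CAAAAGTT/1: at [36] ⇒ [37]
  OquI CAAC/3: at [14, 27, 30] ⇒ [17, 30, 33]

All cut coordinates (distinct, sorted): [11, 17, 19, 30, 33, 37]

Fragment lengths:
  [0,11): 11 bp
  [11,17): 6 bp
  [17,19): 2 bp
  [19,30): 11 bp
  [30,33): 3 bp
  [33,37): 4 bp
  [37,46): 9 bp

[2,3,4,6,9,11,11]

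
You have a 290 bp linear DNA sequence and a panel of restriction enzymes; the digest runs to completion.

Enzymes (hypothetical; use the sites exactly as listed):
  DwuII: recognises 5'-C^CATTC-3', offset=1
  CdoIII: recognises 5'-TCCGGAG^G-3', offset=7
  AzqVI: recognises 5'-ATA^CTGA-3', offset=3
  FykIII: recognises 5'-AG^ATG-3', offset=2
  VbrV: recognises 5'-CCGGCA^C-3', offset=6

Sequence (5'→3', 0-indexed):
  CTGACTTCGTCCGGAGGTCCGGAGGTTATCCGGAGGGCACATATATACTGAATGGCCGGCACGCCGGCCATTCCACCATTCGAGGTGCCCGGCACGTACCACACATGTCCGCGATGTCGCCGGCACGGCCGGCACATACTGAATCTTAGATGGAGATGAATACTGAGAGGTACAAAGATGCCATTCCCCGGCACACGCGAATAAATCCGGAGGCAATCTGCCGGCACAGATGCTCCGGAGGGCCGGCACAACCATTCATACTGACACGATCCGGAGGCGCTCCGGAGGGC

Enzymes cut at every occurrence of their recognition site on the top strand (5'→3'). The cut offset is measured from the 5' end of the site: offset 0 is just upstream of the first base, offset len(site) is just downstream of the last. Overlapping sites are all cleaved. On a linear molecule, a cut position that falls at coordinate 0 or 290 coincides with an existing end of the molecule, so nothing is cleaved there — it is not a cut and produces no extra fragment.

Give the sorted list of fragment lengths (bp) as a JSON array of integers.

[3,3,4,4,4,6,7,7,8,8,8,8,9,11,11,11,11,12,12,14,14,15,16,16,18,19,31]

Site scan:
  DwuII CCATTC/1: at [67, 75, 180, 251] ⇒ [68, 76, 181, 252]
  CdoIII TCCGGAGG/7: at [9, 17, 28, 205, 233, 269, 280] ⇒ [16, 24, 35, 212, 240, 276, 287]
  AzqVI ATACTGA/3: at [44, 135, 159, 257] ⇒ [47, 138, 162, 260]
  FykIII AGATG/2: at [147, 153, 175, 227] ⇒ [149, 155, 177, 229]
  VbrV CCGGCAC/6: at [55, 88, 119, 128, 187, 220, 242] ⇒ [61, 94, 125, 134, 193, 226, 248]

All cut coordinates (distinct, sorted): [16, 24, 35, 47, 61, 68, 76, 94, 125, 134, 138, 149, 155, 162, 177, 181, 193, 212, 226, 229, 240, 248, 252, 260, 276, 287]

Fragment lengths:
  [0,16): 16 bp
  [16,24): 8 bp
  [24,35): 11 bp
  [35,47): 12 bp
  [47,61): 14 bp
  [61,68): 7 bp
  [68,76): 8 bp
  [76,94): 18 bp
  [94,125): 31 bp
  [125,134): 9 bp
  [134,138): 4 bp
  [138,149): 11 bp
  [149,155): 6 bp
  [155,162): 7 bp
  [162,177): 15 bp
  [177,181): 4 bp
  [181,193): 12 bp
  [193,212): 19 bp
  [212,226): 14 bp
  [226,229): 3 bp
  [229,240): 11 bp
  [240,248): 8 bp
  [248,252): 4 bp
  [252,260): 8 bp
  [260,276): 16 bp
  [276,287): 11 bp
  [287,290): 3 bp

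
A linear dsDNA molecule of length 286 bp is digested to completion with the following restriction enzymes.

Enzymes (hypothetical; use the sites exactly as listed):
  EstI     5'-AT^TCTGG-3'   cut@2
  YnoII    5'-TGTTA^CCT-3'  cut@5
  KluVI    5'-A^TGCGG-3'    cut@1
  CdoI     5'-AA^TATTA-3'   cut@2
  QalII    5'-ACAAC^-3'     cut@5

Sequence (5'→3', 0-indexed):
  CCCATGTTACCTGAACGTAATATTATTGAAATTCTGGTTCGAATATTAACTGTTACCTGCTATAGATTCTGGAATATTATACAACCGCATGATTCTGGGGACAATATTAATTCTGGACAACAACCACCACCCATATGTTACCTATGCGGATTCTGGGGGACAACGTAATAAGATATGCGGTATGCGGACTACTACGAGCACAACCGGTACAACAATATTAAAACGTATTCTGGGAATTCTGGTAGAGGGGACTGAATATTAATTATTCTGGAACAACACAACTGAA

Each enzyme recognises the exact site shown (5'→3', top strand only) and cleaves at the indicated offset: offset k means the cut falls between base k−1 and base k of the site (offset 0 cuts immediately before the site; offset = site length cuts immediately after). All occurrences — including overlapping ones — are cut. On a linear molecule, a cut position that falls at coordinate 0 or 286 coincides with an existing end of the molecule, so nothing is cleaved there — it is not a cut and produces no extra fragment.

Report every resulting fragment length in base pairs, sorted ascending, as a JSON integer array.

[2,3,4,4,5,7,7,7,7,8,9,9,9,10,10,11,11,11,11,11,11,12,12,12,13,13,16,19,22]

Site scan:
  EstI ATTCTGG/2: at [30, 65, 91, 109, 149, 226, 235, 264] ⇒ [32, 67, 93, 111, 151, 228, 237, 266]
  YnoII TGTTACCT/5: at [4, 50, 135] ⇒ [9, 55, 140]
  KluVI ATGCGG/1: at [143, 174, 181] ⇒ [144, 175, 182]
  CdoI AATATTA/2: at [18, 41, 72, 102, 213, 254] ⇒ [20, 43, 74, 104, 215, 256]
  QalII ACAAC/5: at [80, 116, 119, 159, 199, 208, 272, 277] ⇒ [85, 121, 124, 164, 204, 213, 277, 282]

All cut coordinates (distinct, sorted): [9, 20, 32, 43, 55, 67, 74, 85, 93, 104, 111, 121, 124, 140, 144, 151, 164, 175, 182, 204, 213, 215, 228, 237, 256, 266, 277, 282]

Fragment lengths:
  [0,9): 9 bp
  [9,20): 11 bp
  [20,32): 12 bp
  [32,43): 11 bp
  [43,55): 12 bp
  [55,67): 12 bp
  [67,74): 7 bp
  [74,85): 11 bp
  [85,93): 8 bp
  [93,104): 11 bp
  [104,111): 7 bp
  [111,121): 10 bp
  [121,124): 3 bp
  [124,140): 16 bp
  [140,144): 4 bp
  [144,151): 7 bp
  [151,164): 13 bp
  [164,175): 11 bp
  [175,182): 7 bp
  [182,204): 22 bp
  [204,213): 9 bp
  [213,215): 2 bp
  [215,228): 13 bp
  [228,237): 9 bp
  [237,256): 19 bp
  [256,266): 10 bp
  [266,277): 11 bp
  [277,282): 5 bp
  [282,286): 4 bp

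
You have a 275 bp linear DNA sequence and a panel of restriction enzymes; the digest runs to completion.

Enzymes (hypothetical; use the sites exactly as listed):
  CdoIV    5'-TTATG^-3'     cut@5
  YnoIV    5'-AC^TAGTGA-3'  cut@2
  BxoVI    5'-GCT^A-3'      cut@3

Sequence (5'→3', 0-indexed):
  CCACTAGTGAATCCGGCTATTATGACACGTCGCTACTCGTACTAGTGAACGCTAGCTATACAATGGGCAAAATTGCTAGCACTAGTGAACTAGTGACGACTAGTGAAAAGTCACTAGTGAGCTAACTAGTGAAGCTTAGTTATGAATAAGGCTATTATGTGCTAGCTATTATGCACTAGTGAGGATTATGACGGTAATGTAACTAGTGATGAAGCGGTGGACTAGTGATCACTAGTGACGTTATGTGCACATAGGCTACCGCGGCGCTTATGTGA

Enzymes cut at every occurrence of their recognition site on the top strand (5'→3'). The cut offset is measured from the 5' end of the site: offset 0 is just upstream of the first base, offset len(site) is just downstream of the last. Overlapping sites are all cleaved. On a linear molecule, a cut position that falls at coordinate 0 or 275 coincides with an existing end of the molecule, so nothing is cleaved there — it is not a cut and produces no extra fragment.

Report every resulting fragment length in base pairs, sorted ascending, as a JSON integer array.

[3,3,3,4,4,4,4,5,6,6,6,8,8,9,9,10,10,10,11,12,13,13,14,14,14,15,18,19,20]

Per-enzyme occurrences:
  CdoIV TTATG/5: at [19, 139, 154, 168, 185, 240, 267] ⇒ [24, 144, 159, 173, 190, 245, 272]
  YnoIV ACTAGTGA/2: at [2, 40, 80, 88, 98, 112, 124, 174, 201, 220, 230] ⇒ [4, 42, 82, 90, 100, 114, 126, 176, 203, 222, 232]
  BxoVI GCTA/3: at [15, 31, 50, 54, 74, 120, 150, 160, 164, 254] ⇒ [18, 34, 53, 57, 77, 123, 153, 163, 167, 257]

All cut coordinates (distinct, sorted): [4, 18, 24, 34, 42, 53, 57, 77, 82, 90, 100, 114, 123, 126, 144, 153, 159, 163, 167, 173, 176, 190, 203, 222, 232, 245, 257, 272]

Fragment lengths:
  [0,4): 4 bp
  [4,18): 14 bp
  [18,24): 6 bp
  [24,34): 10 bp
  [34,42): 8 bp
  [42,53): 11 bp
  [53,57): 4 bp
  [57,77): 20 bp
  [77,82): 5 bp
  [82,90): 8 bp
  [90,100): 10 bp
  [100,114): 14 bp
  [114,123): 9 bp
  [123,126): 3 bp
  [126,144): 18 bp
  [144,153): 9 bp
  [153,159): 6 bp
  [159,163): 4 bp
  [163,167): 4 bp
  [167,173): 6 bp
  [173,176): 3 bp
  [176,190): 14 bp
  [190,203): 13 bp
  [203,222): 19 bp
  [222,232): 10 bp
  [232,245): 13 bp
  [245,257): 12 bp
  [257,272): 15 bp
  [272,275): 3 bp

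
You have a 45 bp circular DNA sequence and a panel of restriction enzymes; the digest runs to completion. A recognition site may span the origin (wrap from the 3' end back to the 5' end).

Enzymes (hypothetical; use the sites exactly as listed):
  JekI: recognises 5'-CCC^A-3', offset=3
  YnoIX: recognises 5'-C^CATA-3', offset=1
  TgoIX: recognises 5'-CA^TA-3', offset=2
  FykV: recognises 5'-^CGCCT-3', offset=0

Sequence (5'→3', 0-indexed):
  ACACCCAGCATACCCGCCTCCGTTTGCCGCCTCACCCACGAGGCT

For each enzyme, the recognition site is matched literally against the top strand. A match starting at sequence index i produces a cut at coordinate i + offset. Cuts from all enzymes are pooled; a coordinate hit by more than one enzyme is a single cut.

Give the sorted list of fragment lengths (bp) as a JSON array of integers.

Per-enzyme occurrences:
  JekI CCCA/3: at [3, 34] ⇒ [6, 37]
  YnoIX (CCATA, off=1): no sites
  TgoIX CATA/2: at [8] ⇒ [10]
  FykV CGCCT/0: at [14, 27] ⇒ [14, 27]

All cut coordinates (distinct, sorted): [6, 10, 14, 27, 37]

Fragment lengths:
  6→10: 4 bp
  10→14: 4 bp
  14→27: 13 bp
  27→37: 10 bp
  37→6 (wrap): 45-37+6 = 14 bp

[4,4,10,13,14]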